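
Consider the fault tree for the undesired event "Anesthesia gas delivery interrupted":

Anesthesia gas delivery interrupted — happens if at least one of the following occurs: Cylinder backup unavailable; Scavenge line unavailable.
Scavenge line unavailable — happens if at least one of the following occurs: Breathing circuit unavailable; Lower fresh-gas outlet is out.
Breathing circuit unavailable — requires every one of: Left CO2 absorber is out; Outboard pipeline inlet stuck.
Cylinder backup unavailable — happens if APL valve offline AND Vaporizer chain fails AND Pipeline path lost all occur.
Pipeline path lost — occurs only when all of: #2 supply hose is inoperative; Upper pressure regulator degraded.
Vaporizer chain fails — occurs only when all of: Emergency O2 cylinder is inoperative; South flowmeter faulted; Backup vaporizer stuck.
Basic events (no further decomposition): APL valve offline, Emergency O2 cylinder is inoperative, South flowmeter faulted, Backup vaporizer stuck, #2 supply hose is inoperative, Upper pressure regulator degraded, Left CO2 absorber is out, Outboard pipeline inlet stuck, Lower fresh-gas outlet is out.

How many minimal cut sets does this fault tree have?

3

Vaporizer chain fails [AND]: one cut set from each child combined → 1 × 1 × 1 = 1 cut set(s).
Pipeline path lost [AND]: one cut set from each child combined → 1 × 1 = 1 cut set(s).
Cylinder backup unavailable [AND]: one cut set from each child combined → 1 × 1 × 1 = 1 cut set(s).
Breathing circuit unavailable [AND]: one cut set from each child combined → 1 × 1 = 1 cut set(s).
Scavenge line unavailable [OR]: union of children's cut sets → 2 cut set(s).
Anesthesia gas delivery interrupted [OR]: union of children's cut sets → 3 cut set(s).
Minimal cut sets: {#2 supply hose is inoperative, APL valve offline, Backup vaporizer stuck, Emergency O2 cylinder is inoperative, South flowmeter faulted, Upper pressure regulator degraded}; {Left CO2 absorber is out, Outboard pipeline inlet stuck}; {Lower fresh-gas outlet is out}.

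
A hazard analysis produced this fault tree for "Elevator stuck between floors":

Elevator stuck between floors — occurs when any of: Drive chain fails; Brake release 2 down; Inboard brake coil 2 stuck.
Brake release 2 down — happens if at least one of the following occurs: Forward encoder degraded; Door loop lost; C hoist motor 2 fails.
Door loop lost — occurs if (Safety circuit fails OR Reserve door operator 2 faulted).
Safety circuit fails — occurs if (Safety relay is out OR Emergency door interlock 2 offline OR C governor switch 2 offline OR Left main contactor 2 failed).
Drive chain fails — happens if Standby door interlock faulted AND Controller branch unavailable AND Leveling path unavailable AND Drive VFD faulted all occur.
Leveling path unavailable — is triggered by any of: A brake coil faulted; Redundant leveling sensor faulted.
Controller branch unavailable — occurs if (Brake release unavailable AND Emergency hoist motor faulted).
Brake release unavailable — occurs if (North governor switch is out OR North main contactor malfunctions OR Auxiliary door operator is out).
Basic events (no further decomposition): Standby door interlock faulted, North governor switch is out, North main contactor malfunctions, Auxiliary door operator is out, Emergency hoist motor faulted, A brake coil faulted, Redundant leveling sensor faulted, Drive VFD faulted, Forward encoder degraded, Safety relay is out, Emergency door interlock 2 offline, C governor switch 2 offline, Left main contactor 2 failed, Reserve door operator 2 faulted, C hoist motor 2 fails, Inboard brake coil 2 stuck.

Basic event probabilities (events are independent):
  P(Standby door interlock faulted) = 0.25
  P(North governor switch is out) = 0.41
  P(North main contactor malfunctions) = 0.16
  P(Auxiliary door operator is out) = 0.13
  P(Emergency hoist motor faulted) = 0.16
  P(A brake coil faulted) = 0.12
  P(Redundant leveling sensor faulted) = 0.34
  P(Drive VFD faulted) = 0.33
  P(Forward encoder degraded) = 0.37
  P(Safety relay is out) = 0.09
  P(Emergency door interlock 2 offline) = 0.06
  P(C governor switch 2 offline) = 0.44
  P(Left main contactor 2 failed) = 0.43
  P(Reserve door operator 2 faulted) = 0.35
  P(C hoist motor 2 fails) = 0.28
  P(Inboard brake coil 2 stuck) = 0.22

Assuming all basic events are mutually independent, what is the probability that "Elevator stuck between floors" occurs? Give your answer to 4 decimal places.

0.9374

P(Brake release unavailable) [OR] = 1 − (1−0.41) × (1−0.16) × (1−0.13) = 0.568828
P(Controller branch unavailable) [AND] = 0.568828 × 0.16 = 0.091012
P(Leveling path unavailable) [OR] = 1 − (1−0.12) × (1−0.34) = 0.419200
P(Drive chain fails) [AND] = 0.25 × 0.091012 × 0.419200 × 0.33 = 0.003148
P(Safety circuit fails) [OR] = 1 − (1−0.09) × (1−0.06) × (1−0.44) × (1−0.43) = 0.726956
P(Door loop lost) [OR] = 1 − (1−0.726956) × (1−0.35) = 0.822521
P(Brake release 2 down) [OR] = 1 − (1−0.37) × (1−0.822521) × (1−0.28) = 0.919496
P(Elevator stuck between floors) [OR] = 1 − (1−0.003148) × (1−0.919496) × (1−0.22) = 0.937405
Rounded to 4 decimal places: P(Elevator stuck between floors) ≈ 0.9374.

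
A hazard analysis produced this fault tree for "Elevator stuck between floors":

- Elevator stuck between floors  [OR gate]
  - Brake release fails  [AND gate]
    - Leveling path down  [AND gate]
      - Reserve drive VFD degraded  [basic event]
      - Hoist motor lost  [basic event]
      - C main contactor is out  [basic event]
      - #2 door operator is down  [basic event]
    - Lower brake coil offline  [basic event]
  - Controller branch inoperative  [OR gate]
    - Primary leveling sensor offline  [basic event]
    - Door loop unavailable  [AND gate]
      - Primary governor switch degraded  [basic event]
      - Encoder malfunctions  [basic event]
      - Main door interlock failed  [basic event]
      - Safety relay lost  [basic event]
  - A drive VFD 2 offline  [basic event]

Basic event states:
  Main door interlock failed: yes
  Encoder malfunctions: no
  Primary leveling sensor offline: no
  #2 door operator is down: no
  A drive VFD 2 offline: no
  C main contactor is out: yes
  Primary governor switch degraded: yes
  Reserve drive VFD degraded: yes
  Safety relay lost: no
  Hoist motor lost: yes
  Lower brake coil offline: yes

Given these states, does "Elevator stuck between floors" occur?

No

Leveling path down [AND]: Reserve drive VFD degraded=occurs, Hoist motor lost=occurs, C main contactor is out=occurs, #2 door operator is down=not → not all inputs occur → does not occur.
Brake release fails [AND]: Leveling path down=not, Lower brake coil offline=occurs → not all inputs occur → does not occur.
Door loop unavailable [AND]: Primary governor switch degraded=occurs, Encoder malfunctions=not, Main door interlock failed=occurs, Safety relay lost=not → not all inputs occur → does not occur.
Controller branch inoperative [OR]: Primary leveling sensor offline=not, Door loop unavailable=not → no input occurs → does not occur.
Elevator stuck between floors [OR]: Brake release fails=not, Controller branch inoperative=not, A drive VFD 2 offline=not → no input occurs → does not occur.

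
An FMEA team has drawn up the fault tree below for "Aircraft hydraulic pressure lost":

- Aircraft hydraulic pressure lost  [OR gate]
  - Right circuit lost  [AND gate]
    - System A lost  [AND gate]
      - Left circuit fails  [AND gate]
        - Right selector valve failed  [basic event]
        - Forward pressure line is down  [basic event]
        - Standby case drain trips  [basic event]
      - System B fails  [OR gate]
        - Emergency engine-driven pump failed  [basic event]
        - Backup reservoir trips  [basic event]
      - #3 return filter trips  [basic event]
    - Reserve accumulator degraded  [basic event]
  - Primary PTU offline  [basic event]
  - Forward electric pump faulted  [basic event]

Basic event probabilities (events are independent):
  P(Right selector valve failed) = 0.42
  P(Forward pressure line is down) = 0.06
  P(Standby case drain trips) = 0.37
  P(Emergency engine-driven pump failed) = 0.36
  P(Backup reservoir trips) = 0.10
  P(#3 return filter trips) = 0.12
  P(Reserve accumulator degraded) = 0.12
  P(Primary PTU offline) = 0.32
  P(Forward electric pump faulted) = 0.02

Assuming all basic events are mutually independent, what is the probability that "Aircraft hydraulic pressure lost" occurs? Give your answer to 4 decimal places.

P(Left circuit fails) [AND] = 0.42 × 0.06 × 0.37 = 0.009324
P(System B fails) [OR] = 1 − (1−0.36) × (1−0.10) = 0.424000
P(System A lost) [AND] = 0.009324 × 0.424000 × 0.12 = 0.000474
P(Right circuit lost) [AND] = 0.000474 × 0.12 = 0.000057
P(Aircraft hydraulic pressure lost) [OR] = 1 − (1−0.000057) × (1−0.32) × (1−0.02) = 0.333638
Rounded to 4 decimal places: P(Aircraft hydraulic pressure lost) ≈ 0.3336.

0.3336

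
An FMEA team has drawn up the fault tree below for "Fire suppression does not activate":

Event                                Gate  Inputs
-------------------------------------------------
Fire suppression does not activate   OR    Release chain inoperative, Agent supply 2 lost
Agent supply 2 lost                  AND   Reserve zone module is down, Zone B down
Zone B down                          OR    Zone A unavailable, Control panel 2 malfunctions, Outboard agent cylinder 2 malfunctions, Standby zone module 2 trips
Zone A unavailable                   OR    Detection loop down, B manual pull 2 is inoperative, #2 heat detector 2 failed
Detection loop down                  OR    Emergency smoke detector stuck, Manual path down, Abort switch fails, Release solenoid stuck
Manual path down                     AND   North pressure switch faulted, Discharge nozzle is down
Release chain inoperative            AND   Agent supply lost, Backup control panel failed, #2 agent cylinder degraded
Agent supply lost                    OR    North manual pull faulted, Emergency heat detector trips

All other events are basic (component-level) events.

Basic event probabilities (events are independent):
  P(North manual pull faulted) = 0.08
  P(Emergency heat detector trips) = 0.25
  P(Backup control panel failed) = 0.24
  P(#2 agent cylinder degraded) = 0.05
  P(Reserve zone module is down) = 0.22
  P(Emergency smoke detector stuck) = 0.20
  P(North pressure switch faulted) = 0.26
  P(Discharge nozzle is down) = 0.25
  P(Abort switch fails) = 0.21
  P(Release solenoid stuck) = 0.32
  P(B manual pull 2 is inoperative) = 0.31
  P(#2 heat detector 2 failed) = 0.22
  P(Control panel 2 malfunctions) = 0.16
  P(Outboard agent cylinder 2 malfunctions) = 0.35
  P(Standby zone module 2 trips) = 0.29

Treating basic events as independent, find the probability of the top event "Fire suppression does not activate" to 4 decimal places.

0.2045

P(Agent supply lost) [OR] = 1 − (1−0.08) × (1−0.25) = 0.310000
P(Release chain inoperative) [AND] = 0.310000 × 0.24 × 0.05 = 0.003720
P(Manual path down) [AND] = 0.26 × 0.25 = 0.065000
P(Detection loop down) [OR] = 1 − (1−0.20) × (1−0.065000) × (1−0.21) × (1−0.32) = 0.598174
P(Zone A unavailable) [OR] = 1 − (1−0.598174) × (1−0.31) × (1−0.22) = 0.783737
P(Zone B down) [OR] = 1 − (1−0.783737) × (1−0.16) × (1−0.35) × (1−0.29) = 0.916163
P(Agent supply 2 lost) [AND] = 0.22 × 0.916163 = 0.201556
P(Fire suppression does not activate) [OR] = 1 − (1−0.003720) × (1−0.201556) = 0.204526
Rounded to 4 decimal places: P(Fire suppression does not activate) ≈ 0.2045.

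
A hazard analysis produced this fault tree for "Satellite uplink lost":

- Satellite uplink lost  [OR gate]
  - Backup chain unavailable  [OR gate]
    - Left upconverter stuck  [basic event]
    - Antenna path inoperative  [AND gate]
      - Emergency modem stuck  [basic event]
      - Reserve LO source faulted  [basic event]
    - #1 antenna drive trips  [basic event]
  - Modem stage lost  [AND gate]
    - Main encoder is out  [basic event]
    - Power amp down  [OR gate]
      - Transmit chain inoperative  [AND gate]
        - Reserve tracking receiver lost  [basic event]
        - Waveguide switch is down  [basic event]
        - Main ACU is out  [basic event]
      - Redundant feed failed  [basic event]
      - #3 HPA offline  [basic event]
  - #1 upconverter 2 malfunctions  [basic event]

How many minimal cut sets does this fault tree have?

7

Antenna path inoperative [AND]: one cut set from each child combined → 1 × 1 = 1 cut set(s).
Backup chain unavailable [OR]: union of children's cut sets → 3 cut set(s).
Transmit chain inoperative [AND]: one cut set from each child combined → 1 × 1 × 1 = 1 cut set(s).
Power amp down [OR]: union of children's cut sets → 3 cut set(s).
Modem stage lost [AND]: one cut set from each child combined → 1 × 3 = 3 cut set(s).
Satellite uplink lost [OR]: union of children's cut sets → 7 cut set(s).
Minimal cut sets: {Left upconverter stuck}; {Emergency modem stuck, Reserve LO source faulted}; {#1 antenna drive trips}; {Main ACU is out, Main encoder is out, Reserve tracking receiver lost, Waveguide switch is down}; {Main encoder is out, Redundant feed failed}; {#3 HPA offline, Main encoder is out}; {#1 upconverter 2 malfunctions}.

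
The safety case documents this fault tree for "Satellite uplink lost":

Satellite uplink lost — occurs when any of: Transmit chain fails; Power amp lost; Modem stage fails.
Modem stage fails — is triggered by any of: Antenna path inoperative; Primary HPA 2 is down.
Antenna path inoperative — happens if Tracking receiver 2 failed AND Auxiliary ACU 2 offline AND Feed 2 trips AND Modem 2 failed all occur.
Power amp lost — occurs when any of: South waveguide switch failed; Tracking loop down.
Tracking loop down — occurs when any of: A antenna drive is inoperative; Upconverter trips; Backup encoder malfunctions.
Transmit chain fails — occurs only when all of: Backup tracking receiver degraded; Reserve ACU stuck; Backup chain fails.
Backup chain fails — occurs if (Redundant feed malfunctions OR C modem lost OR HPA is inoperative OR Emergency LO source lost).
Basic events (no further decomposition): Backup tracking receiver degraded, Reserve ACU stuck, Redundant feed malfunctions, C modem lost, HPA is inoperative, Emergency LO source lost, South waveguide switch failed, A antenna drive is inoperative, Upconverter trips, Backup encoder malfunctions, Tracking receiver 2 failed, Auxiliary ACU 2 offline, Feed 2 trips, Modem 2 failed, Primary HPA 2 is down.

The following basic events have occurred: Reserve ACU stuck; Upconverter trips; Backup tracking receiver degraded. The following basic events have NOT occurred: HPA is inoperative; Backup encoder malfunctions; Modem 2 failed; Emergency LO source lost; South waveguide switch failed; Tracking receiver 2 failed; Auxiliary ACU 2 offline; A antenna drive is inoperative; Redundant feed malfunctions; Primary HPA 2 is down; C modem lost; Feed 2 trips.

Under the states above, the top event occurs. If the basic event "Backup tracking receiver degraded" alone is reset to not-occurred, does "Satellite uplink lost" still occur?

Counterfactual: set "Backup tracking receiver degraded" to not occurred.
Backup chain fails [OR]: Redundant feed malfunctions=not, C modem lost=not, HPA is inoperative=not, Emergency LO source lost=not → no input occurs → does not occur.
Transmit chain fails [AND]: Backup tracking receiver degraded=not, Reserve ACU stuck=occurs, Backup chain fails=not → not all inputs occur → does not occur.
Tracking loop down [OR]: A antenna drive is inoperative=not, Upconverter trips=occurs, Backup encoder malfunctions=not → at least one input occurs → occurs.
Power amp lost [OR]: South waveguide switch failed=not, Tracking loop down=occurs → at least one input occurs → occurs.
Antenna path inoperative [AND]: Tracking receiver 2 failed=not, Auxiliary ACU 2 offline=not, Feed 2 trips=not, Modem 2 failed=not → not all inputs occur → does not occur.
Modem stage fails [OR]: Antenna path inoperative=not, Primary HPA 2 is down=not → no input occurs → does not occur.
Satellite uplink lost [OR]: Transmit chain fails=not, Power amp lost=occurs, Modem stage fails=not → at least one input occurs → occurs.

Yes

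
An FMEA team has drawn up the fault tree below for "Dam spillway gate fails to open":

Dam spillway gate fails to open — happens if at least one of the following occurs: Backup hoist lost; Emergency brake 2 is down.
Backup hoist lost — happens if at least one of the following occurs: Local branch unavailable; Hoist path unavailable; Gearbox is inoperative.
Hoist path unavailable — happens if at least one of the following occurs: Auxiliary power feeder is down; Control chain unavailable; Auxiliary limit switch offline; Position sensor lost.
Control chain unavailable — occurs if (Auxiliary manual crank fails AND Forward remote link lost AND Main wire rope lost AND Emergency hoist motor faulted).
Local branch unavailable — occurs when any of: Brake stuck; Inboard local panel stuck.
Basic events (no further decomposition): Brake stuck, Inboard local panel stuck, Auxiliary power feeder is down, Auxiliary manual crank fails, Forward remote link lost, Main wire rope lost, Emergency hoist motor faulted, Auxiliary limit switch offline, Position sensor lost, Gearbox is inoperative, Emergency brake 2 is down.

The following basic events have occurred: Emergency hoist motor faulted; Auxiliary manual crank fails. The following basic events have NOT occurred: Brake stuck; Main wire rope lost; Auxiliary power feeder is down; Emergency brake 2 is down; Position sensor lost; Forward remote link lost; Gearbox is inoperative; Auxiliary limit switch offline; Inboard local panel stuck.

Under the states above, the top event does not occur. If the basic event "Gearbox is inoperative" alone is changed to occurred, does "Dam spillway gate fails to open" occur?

Yes

Counterfactual: set "Gearbox is inoperative" to occurred.
Local branch unavailable [OR]: Brake stuck=not, Inboard local panel stuck=not → no input occurs → does not occur.
Control chain unavailable [AND]: Auxiliary manual crank fails=occurs, Forward remote link lost=not, Main wire rope lost=not, Emergency hoist motor faulted=occurs → not all inputs occur → does not occur.
Hoist path unavailable [OR]: Auxiliary power feeder is down=not, Control chain unavailable=not, Auxiliary limit switch offline=not, Position sensor lost=not → no input occurs → does not occur.
Backup hoist lost [OR]: Local branch unavailable=not, Hoist path unavailable=not, Gearbox is inoperative=occurs → at least one input occurs → occurs.
Dam spillway gate fails to open [OR]: Backup hoist lost=occurs, Emergency brake 2 is down=not → at least one input occurs → occurs.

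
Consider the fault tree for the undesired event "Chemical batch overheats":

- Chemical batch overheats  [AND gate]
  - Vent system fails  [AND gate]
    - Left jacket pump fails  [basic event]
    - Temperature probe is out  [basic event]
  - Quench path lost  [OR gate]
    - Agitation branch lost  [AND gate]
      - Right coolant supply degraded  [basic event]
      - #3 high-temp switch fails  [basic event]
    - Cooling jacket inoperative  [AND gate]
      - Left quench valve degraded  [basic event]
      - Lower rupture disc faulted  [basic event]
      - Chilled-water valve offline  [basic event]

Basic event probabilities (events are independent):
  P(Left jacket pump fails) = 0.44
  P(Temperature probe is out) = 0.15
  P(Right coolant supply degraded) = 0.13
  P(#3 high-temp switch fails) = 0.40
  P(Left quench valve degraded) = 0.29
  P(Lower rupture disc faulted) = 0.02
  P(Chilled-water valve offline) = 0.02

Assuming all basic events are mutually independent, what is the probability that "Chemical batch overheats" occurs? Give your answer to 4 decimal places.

0.0034

P(Vent system fails) [AND] = 0.44 × 0.15 = 0.066000
P(Agitation branch lost) [AND] = 0.13 × 0.40 = 0.052000
P(Cooling jacket inoperative) [AND] = 0.29 × 0.02 × 0.02 = 0.000116
P(Quench path lost) [OR] = 1 − (1−0.052000) × (1−0.000116) = 0.052110
P(Chemical batch overheats) [AND] = 0.066000 × 0.052110 = 0.003439
Rounded to 4 decimal places: P(Chemical batch overheats) ≈ 0.0034.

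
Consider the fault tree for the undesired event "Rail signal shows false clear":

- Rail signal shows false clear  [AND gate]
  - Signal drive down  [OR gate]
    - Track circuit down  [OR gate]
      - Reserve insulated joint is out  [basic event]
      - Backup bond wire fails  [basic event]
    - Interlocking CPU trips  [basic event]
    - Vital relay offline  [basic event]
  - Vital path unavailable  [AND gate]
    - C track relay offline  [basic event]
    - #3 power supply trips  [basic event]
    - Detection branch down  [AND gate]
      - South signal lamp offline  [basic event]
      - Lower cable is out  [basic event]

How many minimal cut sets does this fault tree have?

Track circuit down [OR]: union of children's cut sets → 2 cut set(s).
Signal drive down [OR]: union of children's cut sets → 4 cut set(s).
Detection branch down [AND]: one cut set from each child combined → 1 × 1 = 1 cut set(s).
Vital path unavailable [AND]: one cut set from each child combined → 1 × 1 × 1 = 1 cut set(s).
Rail signal shows false clear [AND]: one cut set from each child combined → 4 × 1 = 4 cut set(s).
Minimal cut sets: {#3 power supply trips, C track relay offline, Lower cable is out, Reserve insulated joint is out, South signal lamp offline}; {#3 power supply trips, Backup bond wire fails, C track relay offline, Lower cable is out, South signal lamp offline}; {#3 power supply trips, C track relay offline, Interlocking CPU trips, Lower cable is out, South signal lamp offline}; {#3 power supply trips, C track relay offline, Lower cable is out, South signal lamp offline, Vital relay offline}.

4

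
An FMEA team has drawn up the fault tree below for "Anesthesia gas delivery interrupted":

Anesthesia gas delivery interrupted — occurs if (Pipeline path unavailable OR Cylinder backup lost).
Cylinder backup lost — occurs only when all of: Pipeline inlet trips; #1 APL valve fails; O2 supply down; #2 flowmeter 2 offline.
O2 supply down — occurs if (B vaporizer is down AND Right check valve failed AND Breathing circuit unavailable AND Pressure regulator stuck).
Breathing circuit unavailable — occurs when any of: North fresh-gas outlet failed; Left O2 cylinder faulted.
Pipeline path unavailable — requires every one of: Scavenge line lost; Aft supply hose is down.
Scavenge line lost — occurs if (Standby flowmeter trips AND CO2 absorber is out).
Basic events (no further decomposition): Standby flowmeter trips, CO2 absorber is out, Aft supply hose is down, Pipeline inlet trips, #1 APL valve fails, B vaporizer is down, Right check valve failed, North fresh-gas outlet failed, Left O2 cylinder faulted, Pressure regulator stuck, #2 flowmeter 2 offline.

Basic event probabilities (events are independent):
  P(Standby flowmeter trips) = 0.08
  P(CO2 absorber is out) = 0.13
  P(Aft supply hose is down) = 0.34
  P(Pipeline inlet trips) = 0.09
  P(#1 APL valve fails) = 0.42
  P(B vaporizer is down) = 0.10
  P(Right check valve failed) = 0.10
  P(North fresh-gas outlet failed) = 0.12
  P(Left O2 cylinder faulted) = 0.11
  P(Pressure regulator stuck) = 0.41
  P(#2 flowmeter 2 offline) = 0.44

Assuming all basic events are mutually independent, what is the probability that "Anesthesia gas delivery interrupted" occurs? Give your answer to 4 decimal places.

P(Scavenge line lost) [AND] = 0.08 × 0.13 = 0.010400
P(Pipeline path unavailable) [AND] = 0.010400 × 0.34 = 0.003536
P(Breathing circuit unavailable) [OR] = 1 − (1−0.12) × (1−0.11) = 0.216800
P(O2 supply down) [AND] = 0.10 × 0.10 × 0.216800 × 0.41 = 0.000889
P(Cylinder backup lost) [AND] = 0.09 × 0.42 × 0.000889 × 0.44 = 0.000015
P(Anesthesia gas delivery interrupted) [OR] = 1 − (1−0.003536) × (1−0.000015) = 0.003551
Rounded to 4 decimal places: P(Anesthesia gas delivery interrupted) ≈ 0.0036.

0.0036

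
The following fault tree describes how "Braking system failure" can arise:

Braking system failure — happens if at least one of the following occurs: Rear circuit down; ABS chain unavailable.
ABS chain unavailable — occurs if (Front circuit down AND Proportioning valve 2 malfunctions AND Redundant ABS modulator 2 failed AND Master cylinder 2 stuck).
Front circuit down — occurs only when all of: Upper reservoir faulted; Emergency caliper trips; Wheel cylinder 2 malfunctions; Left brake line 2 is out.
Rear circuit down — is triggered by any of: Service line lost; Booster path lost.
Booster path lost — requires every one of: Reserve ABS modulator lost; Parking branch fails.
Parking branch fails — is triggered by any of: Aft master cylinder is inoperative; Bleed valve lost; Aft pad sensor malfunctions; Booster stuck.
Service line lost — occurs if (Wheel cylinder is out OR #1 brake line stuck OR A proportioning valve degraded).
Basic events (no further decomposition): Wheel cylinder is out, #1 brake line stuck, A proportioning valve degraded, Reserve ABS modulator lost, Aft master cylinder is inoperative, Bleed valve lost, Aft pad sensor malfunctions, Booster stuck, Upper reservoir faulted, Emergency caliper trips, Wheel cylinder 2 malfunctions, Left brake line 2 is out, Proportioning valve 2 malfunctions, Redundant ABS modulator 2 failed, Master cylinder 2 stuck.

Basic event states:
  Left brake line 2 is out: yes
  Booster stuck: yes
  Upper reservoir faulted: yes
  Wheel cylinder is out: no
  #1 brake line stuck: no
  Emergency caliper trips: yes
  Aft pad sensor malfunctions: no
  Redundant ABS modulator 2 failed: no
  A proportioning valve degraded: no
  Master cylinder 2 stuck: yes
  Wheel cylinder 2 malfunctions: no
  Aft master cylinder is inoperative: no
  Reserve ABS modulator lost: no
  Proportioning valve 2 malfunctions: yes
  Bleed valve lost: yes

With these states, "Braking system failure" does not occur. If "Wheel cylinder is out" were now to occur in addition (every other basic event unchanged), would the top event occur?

Yes

Counterfactual: set "Wheel cylinder is out" to occurred.
Service line lost [OR]: Wheel cylinder is out=occurs, #1 brake line stuck=not, A proportioning valve degraded=not → at least one input occurs → occurs.
Parking branch fails [OR]: Aft master cylinder is inoperative=not, Bleed valve lost=occurs, Aft pad sensor malfunctions=not, Booster stuck=occurs → at least one input occurs → occurs.
Booster path lost [AND]: Reserve ABS modulator lost=not, Parking branch fails=occurs → not all inputs occur → does not occur.
Rear circuit down [OR]: Service line lost=occurs, Booster path lost=not → at least one input occurs → occurs.
Front circuit down [AND]: Upper reservoir faulted=occurs, Emergency caliper trips=occurs, Wheel cylinder 2 malfunctions=not, Left brake line 2 is out=occurs → not all inputs occur → does not occur.
ABS chain unavailable [AND]: Front circuit down=not, Proportioning valve 2 malfunctions=occurs, Redundant ABS modulator 2 failed=not, Master cylinder 2 stuck=occurs → not all inputs occur → does not occur.
Braking system failure [OR]: Rear circuit down=occurs, ABS chain unavailable=not → at least one input occurs → occurs.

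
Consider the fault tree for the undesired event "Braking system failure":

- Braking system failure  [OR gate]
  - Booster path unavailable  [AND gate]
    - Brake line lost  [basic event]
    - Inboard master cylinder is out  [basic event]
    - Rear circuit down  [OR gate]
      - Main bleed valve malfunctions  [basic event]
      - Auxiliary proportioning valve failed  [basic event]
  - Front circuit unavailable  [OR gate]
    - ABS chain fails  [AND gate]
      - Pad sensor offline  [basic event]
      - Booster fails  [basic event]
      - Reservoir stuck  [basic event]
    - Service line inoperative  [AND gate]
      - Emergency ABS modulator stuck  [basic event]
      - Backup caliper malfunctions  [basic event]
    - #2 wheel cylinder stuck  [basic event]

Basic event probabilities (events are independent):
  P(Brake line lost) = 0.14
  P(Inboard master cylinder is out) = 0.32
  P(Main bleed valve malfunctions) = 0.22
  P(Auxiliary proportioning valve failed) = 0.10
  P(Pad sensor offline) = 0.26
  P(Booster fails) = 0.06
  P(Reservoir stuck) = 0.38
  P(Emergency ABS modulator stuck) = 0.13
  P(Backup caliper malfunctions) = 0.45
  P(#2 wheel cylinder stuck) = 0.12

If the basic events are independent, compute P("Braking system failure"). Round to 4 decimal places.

P(Rear circuit down) [OR] = 1 − (1−0.22) × (1−0.10) = 0.298000
P(Booster path unavailable) [AND] = 0.14 × 0.32 × 0.298000 = 0.013350
P(ABS chain fails) [AND] = 0.26 × 0.06 × 0.38 = 0.005928
P(Service line inoperative) [AND] = 0.13 × 0.45 = 0.058500
P(Front circuit unavailable) [OR] = 1 − (1−0.005928) × (1−0.058500) × (1−0.12) = 0.176391
P(Braking system failure) [OR] = 1 − (1−0.013350) × (1−0.176391) = 0.187386
Rounded to 4 decimal places: P(Braking system failure) ≈ 0.1874.

0.1874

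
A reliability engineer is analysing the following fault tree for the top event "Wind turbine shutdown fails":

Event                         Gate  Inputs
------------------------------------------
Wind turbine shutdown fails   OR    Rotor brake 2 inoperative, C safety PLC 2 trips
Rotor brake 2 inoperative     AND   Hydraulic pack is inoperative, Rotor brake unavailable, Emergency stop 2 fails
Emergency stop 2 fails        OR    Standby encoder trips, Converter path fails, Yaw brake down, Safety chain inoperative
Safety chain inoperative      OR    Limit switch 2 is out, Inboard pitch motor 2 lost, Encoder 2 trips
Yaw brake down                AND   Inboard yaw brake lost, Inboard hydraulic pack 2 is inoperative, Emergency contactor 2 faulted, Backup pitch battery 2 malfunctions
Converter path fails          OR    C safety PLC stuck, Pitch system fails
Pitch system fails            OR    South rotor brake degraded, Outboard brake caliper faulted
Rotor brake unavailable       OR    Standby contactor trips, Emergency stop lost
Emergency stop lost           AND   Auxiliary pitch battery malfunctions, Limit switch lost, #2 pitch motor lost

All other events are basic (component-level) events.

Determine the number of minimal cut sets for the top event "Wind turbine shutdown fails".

Emergency stop lost [AND]: one cut set from each child combined → 1 × 1 × 1 = 1 cut set(s).
Rotor brake unavailable [OR]: union of children's cut sets → 2 cut set(s).
Pitch system fails [OR]: union of children's cut sets → 2 cut set(s).
Converter path fails [OR]: union of children's cut sets → 3 cut set(s).
Yaw brake down [AND]: one cut set from each child combined → 1 × 1 × 1 × 1 = 1 cut set(s).
Safety chain inoperative [OR]: union of children's cut sets → 3 cut set(s).
Emergency stop 2 fails [OR]: union of children's cut sets → 8 cut set(s).
Rotor brake 2 inoperative [AND]: one cut set from each child combined → 1 × 2 × 8 = 16 cut set(s).
Wind turbine shutdown fails [OR]: union of children's cut sets → 17 cut set(s).

17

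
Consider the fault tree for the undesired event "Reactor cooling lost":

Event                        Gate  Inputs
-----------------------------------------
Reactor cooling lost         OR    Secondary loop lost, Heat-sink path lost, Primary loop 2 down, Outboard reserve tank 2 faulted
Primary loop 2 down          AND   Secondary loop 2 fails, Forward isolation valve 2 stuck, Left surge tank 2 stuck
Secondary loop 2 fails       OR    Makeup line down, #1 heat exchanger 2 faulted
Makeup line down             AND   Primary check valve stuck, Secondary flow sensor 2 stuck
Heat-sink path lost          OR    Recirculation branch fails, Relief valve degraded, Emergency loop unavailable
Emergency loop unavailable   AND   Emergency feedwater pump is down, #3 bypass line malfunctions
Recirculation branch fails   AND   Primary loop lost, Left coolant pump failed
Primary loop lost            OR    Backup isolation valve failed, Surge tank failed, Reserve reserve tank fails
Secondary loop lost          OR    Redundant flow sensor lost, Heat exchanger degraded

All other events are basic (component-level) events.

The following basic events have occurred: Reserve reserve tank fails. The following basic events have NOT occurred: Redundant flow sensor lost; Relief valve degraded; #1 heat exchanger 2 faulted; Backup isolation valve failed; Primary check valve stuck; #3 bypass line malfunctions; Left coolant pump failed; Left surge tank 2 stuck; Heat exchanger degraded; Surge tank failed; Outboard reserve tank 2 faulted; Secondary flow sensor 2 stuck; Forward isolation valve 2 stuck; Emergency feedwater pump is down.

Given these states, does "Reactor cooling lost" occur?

No

Secondary loop lost [OR]: Redundant flow sensor lost=not, Heat exchanger degraded=not → no input occurs → does not occur.
Primary loop lost [OR]: Backup isolation valve failed=not, Surge tank failed=not, Reserve reserve tank fails=occurs → at least one input occurs → occurs.
Recirculation branch fails [AND]: Primary loop lost=occurs, Left coolant pump failed=not → not all inputs occur → does not occur.
Emergency loop unavailable [AND]: Emergency feedwater pump is down=not, #3 bypass line malfunctions=not → not all inputs occur → does not occur.
Heat-sink path lost [OR]: Recirculation branch fails=not, Relief valve degraded=not, Emergency loop unavailable=not → no input occurs → does not occur.
Makeup line down [AND]: Primary check valve stuck=not, Secondary flow sensor 2 stuck=not → not all inputs occur → does not occur.
Secondary loop 2 fails [OR]: Makeup line down=not, #1 heat exchanger 2 faulted=not → no input occurs → does not occur.
Primary loop 2 down [AND]: Secondary loop 2 fails=not, Forward isolation valve 2 stuck=not, Left surge tank 2 stuck=not → not all inputs occur → does not occur.
Reactor cooling lost [OR]: Secondary loop lost=not, Heat-sink path lost=not, Primary loop 2 down=not, Outboard reserve tank 2 faulted=not → no input occurs → does not occur.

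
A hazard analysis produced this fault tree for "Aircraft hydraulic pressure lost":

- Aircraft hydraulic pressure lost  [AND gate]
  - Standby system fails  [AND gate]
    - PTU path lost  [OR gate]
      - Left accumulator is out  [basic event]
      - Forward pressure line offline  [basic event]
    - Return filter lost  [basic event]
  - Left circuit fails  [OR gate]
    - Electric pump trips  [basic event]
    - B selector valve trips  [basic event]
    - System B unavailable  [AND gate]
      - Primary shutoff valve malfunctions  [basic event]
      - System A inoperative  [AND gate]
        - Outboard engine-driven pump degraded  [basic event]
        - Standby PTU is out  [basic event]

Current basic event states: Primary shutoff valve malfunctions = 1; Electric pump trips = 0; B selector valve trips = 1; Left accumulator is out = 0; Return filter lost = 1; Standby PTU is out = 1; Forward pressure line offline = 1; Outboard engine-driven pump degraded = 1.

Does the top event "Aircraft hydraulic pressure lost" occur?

Yes

PTU path lost [OR]: Left accumulator is out=not, Forward pressure line offline=occurs → at least one input occurs → occurs.
Standby system fails [AND]: PTU path lost=occurs, Return filter lost=occurs → all inputs occur → occurs.
System A inoperative [AND]: Outboard engine-driven pump degraded=occurs, Standby PTU is out=occurs → all inputs occur → occurs.
System B unavailable [AND]: Primary shutoff valve malfunctions=occurs, System A inoperative=occurs → all inputs occur → occurs.
Left circuit fails [OR]: Electric pump trips=not, B selector valve trips=occurs, System B unavailable=occurs → at least one input occurs → occurs.
Aircraft hydraulic pressure lost [AND]: Standby system fails=occurs, Left circuit fails=occurs → all inputs occur → occurs.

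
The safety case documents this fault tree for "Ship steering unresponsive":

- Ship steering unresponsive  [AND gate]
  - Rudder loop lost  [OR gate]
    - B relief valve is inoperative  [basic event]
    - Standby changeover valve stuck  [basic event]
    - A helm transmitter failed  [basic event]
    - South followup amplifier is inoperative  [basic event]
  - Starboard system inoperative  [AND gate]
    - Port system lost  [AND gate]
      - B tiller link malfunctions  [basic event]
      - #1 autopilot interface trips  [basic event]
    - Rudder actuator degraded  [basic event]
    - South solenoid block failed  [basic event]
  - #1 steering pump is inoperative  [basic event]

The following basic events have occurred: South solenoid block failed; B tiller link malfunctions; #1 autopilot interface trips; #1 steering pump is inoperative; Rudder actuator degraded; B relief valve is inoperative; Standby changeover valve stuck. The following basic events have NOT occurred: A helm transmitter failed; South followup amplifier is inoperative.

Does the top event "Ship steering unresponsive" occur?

Rudder loop lost [OR]: B relief valve is inoperative=occurs, Standby changeover valve stuck=occurs, A helm transmitter failed=not, South followup amplifier is inoperative=not → at least one input occurs → occurs.
Port system lost [AND]: B tiller link malfunctions=occurs, #1 autopilot interface trips=occurs → all inputs occur → occurs.
Starboard system inoperative [AND]: Port system lost=occurs, Rudder actuator degraded=occurs, South solenoid block failed=occurs → all inputs occur → occurs.
Ship steering unresponsive [AND]: Rudder loop lost=occurs, Starboard system inoperative=occurs, #1 steering pump is inoperative=occurs → all inputs occur → occurs.

Yes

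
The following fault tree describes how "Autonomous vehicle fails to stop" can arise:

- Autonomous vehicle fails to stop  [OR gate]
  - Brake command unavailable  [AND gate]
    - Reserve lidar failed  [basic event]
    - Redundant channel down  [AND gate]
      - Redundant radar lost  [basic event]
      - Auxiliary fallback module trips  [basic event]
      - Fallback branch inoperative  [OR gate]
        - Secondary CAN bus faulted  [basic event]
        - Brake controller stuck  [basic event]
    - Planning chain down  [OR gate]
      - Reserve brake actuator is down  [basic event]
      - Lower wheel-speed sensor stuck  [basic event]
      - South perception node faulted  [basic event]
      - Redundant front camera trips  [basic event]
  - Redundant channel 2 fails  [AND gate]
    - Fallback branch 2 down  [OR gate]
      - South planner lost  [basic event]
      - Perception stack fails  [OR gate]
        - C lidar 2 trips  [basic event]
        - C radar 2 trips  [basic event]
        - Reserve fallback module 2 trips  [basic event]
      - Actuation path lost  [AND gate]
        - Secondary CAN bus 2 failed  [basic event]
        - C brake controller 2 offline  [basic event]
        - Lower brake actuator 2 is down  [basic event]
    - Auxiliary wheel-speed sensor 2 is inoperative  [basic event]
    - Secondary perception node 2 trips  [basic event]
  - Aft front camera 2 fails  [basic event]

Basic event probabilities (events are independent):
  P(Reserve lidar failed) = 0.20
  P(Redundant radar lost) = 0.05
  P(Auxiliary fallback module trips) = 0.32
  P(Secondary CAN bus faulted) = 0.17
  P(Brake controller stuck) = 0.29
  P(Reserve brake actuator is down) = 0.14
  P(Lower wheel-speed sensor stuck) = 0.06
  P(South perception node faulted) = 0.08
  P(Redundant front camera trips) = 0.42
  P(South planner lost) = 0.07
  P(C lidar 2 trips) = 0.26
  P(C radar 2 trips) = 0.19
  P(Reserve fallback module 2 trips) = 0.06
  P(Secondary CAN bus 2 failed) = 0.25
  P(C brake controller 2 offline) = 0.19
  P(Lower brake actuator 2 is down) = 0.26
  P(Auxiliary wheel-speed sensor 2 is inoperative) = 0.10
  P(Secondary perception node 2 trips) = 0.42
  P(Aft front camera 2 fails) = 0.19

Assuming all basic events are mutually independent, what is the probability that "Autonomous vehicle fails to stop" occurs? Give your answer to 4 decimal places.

0.2070

P(Fallback branch inoperative) [OR] = 1 − (1−0.17) × (1−0.29) = 0.410700
P(Redundant channel down) [AND] = 0.05 × 0.32 × 0.410700 = 0.006571
P(Planning chain down) [OR] = 1 − (1−0.14) × (1−0.06) × (1−0.08) × (1−0.42) = 0.568638
P(Brake command unavailable) [AND] = 0.20 × 0.006571 × 0.568638 = 0.000747
P(Perception stack fails) [OR] = 1 − (1−0.26) × (1−0.19) × (1−0.06) = 0.436564
P(Actuation path lost) [AND] = 0.25 × 0.19 × 0.26 = 0.012350
P(Fallback branch 2 down) [OR] = 1 − (1−0.07) × (1−0.436564) × (1−0.012350) = 0.482476
P(Redundant channel 2 fails) [AND] = 0.482476 × 0.10 × 0.42 = 0.020264
P(Autonomous vehicle fails to stop) [OR] = 1 − (1−0.000747) × (1−0.020264) × (1−0.19) = 0.207007
Rounded to 4 decimal places: P(Autonomous vehicle fails to stop) ≈ 0.2070.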